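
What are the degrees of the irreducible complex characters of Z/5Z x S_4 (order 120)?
Dimensions: 1, 1, 1, 1, 1, 1, 1, 1, 1, 1, 2, 2, 2, 2, 2, 3, 3, 3, 3, 3, 3, 3, 3, 3, 3

Details: There are 25 irreducibles (= number of conjugacy classes). Their dimensions d_i satisfy sum d_i^2 = |G| = 120: 1 + 1 + 1 + 1 + 1 + 1 + 1 + 1 + 1 + 1 + 4 + 4 + 4 + 4 + 4 + 9 + 9 + 9 + 9 + 9 + 9 + 9 + 9 + 9 + 9 = 120. (For the product with Z/5Z: each of the 5 1-dim characters of Z/5Z tensors with each irrep of S_4, giving 5 copies of each S_4-dimension.)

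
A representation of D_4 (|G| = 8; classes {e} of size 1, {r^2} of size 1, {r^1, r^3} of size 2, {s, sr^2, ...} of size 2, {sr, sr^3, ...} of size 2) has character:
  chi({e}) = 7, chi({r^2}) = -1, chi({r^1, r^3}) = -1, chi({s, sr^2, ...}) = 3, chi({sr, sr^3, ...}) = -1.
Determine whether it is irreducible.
Not irreducible (reducible): <chi, chi> = 9 > 1.

<chi, chi> = (1/|G|) sum_C |C| * |chi(C)|^2 = (1/8)[1*|7|^2 + 1*|-1|^2 + 2*|-1|^2 + 2*|3|^2 + 2*|-1|^2]
  = (1/8)[(49) + (1) + (2) + (18) + (2)] = 72/8 = 9.
A character is irreducible iff <chi, chi> = 1, so this representation is reducible.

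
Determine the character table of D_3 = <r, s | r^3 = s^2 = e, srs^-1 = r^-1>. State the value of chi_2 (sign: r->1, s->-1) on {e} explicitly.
Conjugacy classes: {e} of size 1, {r^1, r^2} of size 2, {s, sr, ..., sr^2} of size 3.
Character table:
  irrep \ class              {e} (size 1)  {r^1, r^2} (size 2)  {s, sr, ..., sr^2} (size 3)
  chi_1 (triv)               1             1                    1                          
  chi_2 (sign: r->1, s->-1)  1             1                    -1                         
  chi_3 (2d, j=1)            2             -1                   0                          

Spot check: chi_2 (sign: r->1, s->-1) on {e} = 1.

Explanation: D_3 has order 2*3 = 6 with 3 conjugacy classes, hence 3 irreducibles. Sum of squared dims 1 + 1 + 4 = 6 = |G|. Linear characters come from the abelianisation; the 2-dimensional irreps have character r^k -> 2*cos(2*pi*j*k/3), reflections -> 0.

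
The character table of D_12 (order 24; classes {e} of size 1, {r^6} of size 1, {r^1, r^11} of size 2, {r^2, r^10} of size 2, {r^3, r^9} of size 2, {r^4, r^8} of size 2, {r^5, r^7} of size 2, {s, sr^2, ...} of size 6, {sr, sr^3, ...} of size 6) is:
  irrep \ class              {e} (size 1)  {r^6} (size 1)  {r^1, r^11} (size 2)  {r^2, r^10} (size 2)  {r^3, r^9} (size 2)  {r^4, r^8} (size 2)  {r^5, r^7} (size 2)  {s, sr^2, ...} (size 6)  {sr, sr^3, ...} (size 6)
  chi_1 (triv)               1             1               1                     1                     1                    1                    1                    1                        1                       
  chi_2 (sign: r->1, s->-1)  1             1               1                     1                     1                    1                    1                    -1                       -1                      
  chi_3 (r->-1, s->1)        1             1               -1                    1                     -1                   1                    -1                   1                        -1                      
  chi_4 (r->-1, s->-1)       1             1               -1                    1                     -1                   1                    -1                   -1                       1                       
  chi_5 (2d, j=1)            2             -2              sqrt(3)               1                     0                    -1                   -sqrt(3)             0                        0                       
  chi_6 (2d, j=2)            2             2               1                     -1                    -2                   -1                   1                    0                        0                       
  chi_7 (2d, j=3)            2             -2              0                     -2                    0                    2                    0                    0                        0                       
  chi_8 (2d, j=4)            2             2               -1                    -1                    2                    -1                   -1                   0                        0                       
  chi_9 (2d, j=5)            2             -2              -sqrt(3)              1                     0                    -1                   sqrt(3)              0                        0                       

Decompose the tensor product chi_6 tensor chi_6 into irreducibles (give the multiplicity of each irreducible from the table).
chi_6 tensor chi_6 = chi_1 + chi_2 + chi_8 (all other irreducibles have multiplicity 0).

Explanation: The character of a tensor product is the pointwise product (chi_6 * chi_6)(C) = chi_6(C) * chi_6(C):
  {e}: (2)*(2), {r^6}: (2)*(2), {r^1, r^11}: (1)*(1), {r^2, r^10}: (-1)*(-1), {r^3, r^9}: (-2)*(-2), {r^4, r^8}: (-1)*(-1), {r^5, r^7}: (1)*(1), {s, sr^2, ...}: (0)*(0), {sr, sr^3, ...}: (0)*(0)
so (chi_6 * chi_6) takes values
  {e} -> 4, {r^6} -> 4, {r^1, r^11} -> 1, {r^2, r^10} -> 1, {r^3, r^9} -> 4, {r^4, r^8} -> 1, {r^5, r^7} -> 1, {s, sr^2, ...} -> 0, {sr, sr^3, ...} -> 0.
Now take the inner product of this character with each irreducible chi from the table, <chi_6*chi_6, chi> = (1/24) sum_C |C| (chi_6*chi_6)(C) conj(chi(C)):
  <chi_6*chi_6, chi_1> = (1/24)[1*(4)*conj(1) + 1*(4)*conj(1) + 2*(1)*conj(1) + 2*(1)*conj(1) + 2*(4)*conj(1) + 2*(1)*conj(1) + 2*(1)*conj(1) + 6*(0)*conj(1) + 6*(0)*conj(1)]
      = (1/24)[(4) + (4) + (2) + (2) + (8) + (2) + (2) + (0) + (0)] = 24/24 = 1
  <chi_6*chi_6, chi_2> = (1/24)[1*(4)*conj(1) + 1*(4)*conj(1) + 2*(1)*conj(1) + 2*(1)*conj(1) + 2*(4)*conj(1) + 2*(1)*conj(1) + 2*(1)*conj(1) + 6*(0)*conj(-1) + 6*(0)*conj(-1)]
      = (1/24)[(4) + (4) + (2) + (2) + (8) + (2) + (2) + (0) + (0)] = 24/24 = 1
  <chi_6*chi_6, chi_3> = (1/24)[1*(4)*conj(1) + 1*(4)*conj(1) + 2*(1)*conj(-1) + 2*(1)*conj(1) + 2*(4)*conj(-1) + 2*(1)*conj(1) + 2*(1)*conj(-1) + 6*(0)*conj(1) + 6*(0)*conj(-1)]
      = (1/24)[(4) + (4) + (-2) + (2) + (-8) + (2) + (-2) + (0) + (0)] = 0/24 = 0
  <chi_6*chi_6, chi_4> = (1/24)[1*(4)*conj(1) + 1*(4)*conj(1) + 2*(1)*conj(-1) + 2*(1)*conj(1) + 2*(4)*conj(-1) + 2*(1)*conj(1) + 2*(1)*conj(-1) + 6*(0)*conj(-1) + 6*(0)*conj(1)]
      = (1/24)[(4) + (4) + (-2) + (2) + (-8) + (2) + (-2) + (0) + (0)] = 0/24 = 0
  <chi_6*chi_6, chi_5> = (1/24)[1*(4)*conj(2) + 1*(4)*conj(-2) + 2*(1)*conj(sqrt(3)) + 2*(1)*conj(1) + 2*(4)*conj(0) + 2*(1)*conj(-1) + 2*(1)*conj(-sqrt(3)) + 6*(0)*conj(0) + 6*(0)*conj(0)]
      = (1/24)[(8) + (-8) + (2*sqrt(3)) + (2) + (0) + (-2) + (-2*sqrt(3)) + (0) + (0)] = 0/24 = 0
  <chi_6*chi_6, chi_6> = (1/24)[1*(4)*conj(2) + 1*(4)*conj(2) + 2*(1)*conj(1) + 2*(1)*conj(-1) + 2*(4)*conj(-2) + 2*(1)*conj(-1) + 2*(1)*conj(1) + 6*(0)*conj(0) + 6*(0)*conj(0)]
      = (1/24)[(8) + (8) + (2) + (-2) + (-16) + (-2) + (2) + (0) + (0)] = 0/24 = 0
  <chi_6*chi_6, chi_7> = (1/24)[1*(4)*conj(2) + 1*(4)*conj(-2) + 2*(1)*conj(0) + 2*(1)*conj(-2) + 2*(4)*conj(0) + 2*(1)*conj(2) + 2*(1)*conj(0) + 6*(0)*conj(0) + 6*(0)*conj(0)]
      = (1/24)[(8) + (-8) + (0) + (-4) + (0) + (4) + (0) + (0) + (0)] = 0/24 = 0
  <chi_6*chi_6, chi_8> = (1/24)[1*(4)*conj(2) + 1*(4)*conj(2) + 2*(1)*conj(-1) + 2*(1)*conj(-1) + 2*(4)*conj(2) + 2*(1)*conj(-1) + 2*(1)*conj(-1) + 6*(0)*conj(0) + 6*(0)*conj(0)]
      = (1/24)[(8) + (8) + (-2) + (-2) + (16) + (-2) + (-2) + (0) + (0)] = 24/24 = 1
  <chi_6*chi_6, chi_9> = (1/24)[1*(4)*conj(2) + 1*(4)*conj(-2) + 2*(1)*conj(-sqrt(3)) + 2*(1)*conj(1) + 2*(4)*conj(0) + 2*(1)*conj(-1) + 2*(1)*conj(sqrt(3)) + 6*(0)*conj(0) + 6*(0)*conj(0)]
      = (1/24)[(8) + (-8) + (-2*sqrt(3)) + (2) + (0) + (-2) + (2*sqrt(3)) + (0) + (0)] = 0/24 = 0
Hence the multiplicities are chi_1: 1, chi_2: 1, chi_8: 1. Dimension check: dim(chi_6)*dim(chi_6) = 2*2 = 4 and sum (mult * dim) = 1*1 + 1*1 + 1*2 = 4.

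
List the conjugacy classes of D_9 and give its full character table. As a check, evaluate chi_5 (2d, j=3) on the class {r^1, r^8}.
Conjugacy classes: {e} of size 1, {r^1, r^8} of size 2, {r^2, r^7} of size 2, {r^3, r^6} of size 2, {r^4, r^5} of size 2, {s, sr, ..., sr^8} of size 9.
Character table:
  irrep \ class              {e} (size 1)  {r^1, r^8} (size 2)  {r^2, r^7} (size 2)  {r^3, r^6} (size 2)  {r^4, r^5} (size 2)  {s, sr, ..., sr^8} (size 9)
  chi_1 (triv)               1             1                    1                    1                    1                    1                          
  chi_2 (sign: r->1, s->-1)  1             1                    1                    1                    1                    -1                         
  chi_3 (2d, j=1)            2             2*cos(2*pi/9)        2*cos(4*pi/9)        -1                   -2*cos(pi/9)         0                          
  chi_4 (2d, j=2)            2             2*cos(4*pi/9)        -2*cos(pi/9)         -1                   2*cos(2*pi/9)        0                          
  chi_5 (2d, j=3)            2             -1                   -1                   2                    -1                   0                          
  chi_6 (2d, j=4)            2             -2*cos(pi/9)         2*cos(2*pi/9)        -1                   2*cos(4*pi/9)        0                          

Spot check: chi_5 (2d, j=3) on {r^1, r^8} = -1.

Solution. D_9 has order 2*9 = 18 with 6 conjugacy classes, hence 6 irreducibles. Sum of squared dims 1 + 1 + 4 + 4 + 4 + 4 = 18 = |G|. Linear characters come from the abelianisation; the 2-dimensional irreps have character r^k -> 2*cos(2*pi*j*k/9), reflections -> 0.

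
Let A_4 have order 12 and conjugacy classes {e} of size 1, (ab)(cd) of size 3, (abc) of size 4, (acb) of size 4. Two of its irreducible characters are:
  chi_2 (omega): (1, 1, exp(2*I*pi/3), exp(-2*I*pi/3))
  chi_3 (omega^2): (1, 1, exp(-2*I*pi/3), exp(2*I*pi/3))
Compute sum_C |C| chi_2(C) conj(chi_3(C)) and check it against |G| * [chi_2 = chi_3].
Sum = 0; so <chi_2, chi_3> = 0 (distinct irreducibles are orthogonal).

Solution. Compute term by term over conjugacy classes (|C| * chi_2(C) * conj(chi_3(C))):
  1*(1)*conj(1) + 3*(1)*conj(1) + 4*(exp(2*I*pi/3))*conj(exp(-2*I*pi/3)) + 4*(exp(-2*I*pi/3))*conj(exp(2*I*pi/3))
  = (1) + (3) + (4*exp(-2*I*pi/3)) + (4*exp(2*I*pi/3))
  = 0.
(Exp terms are combined using exp(i*s)*conj(exp(i*t)) = exp(i*(s-t)), and sums of them are collapsed using the identity that for every m > 1 the m distinct m-th roots of unity sum to 0, e.g. 1 + exp(2*I*pi/3) + exp(-2*I*pi/3) = 0.)
Dividing by |G| = 12 gives 0/12 = 0, matching the row-orthogonality relation <chi_2, chi_3> = [chi_2 = chi_3].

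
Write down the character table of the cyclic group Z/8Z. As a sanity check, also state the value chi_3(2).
Character table of Z/8Z (irreps indexed chi_0,...,chi_7 with chi_k(m) = zeta_8^(k*m), zeta_8 = exp(2*pi*i/8)):
  irrep \ class  {0} (size 1)  {1} (size 1)    {2} (size 1)  {3} (size 1)    {4} (size 1)  {5} (size 1)    {6} (size 1)  {7} (size 1)  
  chi_0          1             1               1             1               1             1               1             1             
  chi_1          1             exp(I*pi/4)     I             exp(3*I*pi/4)   -1            exp(-3*I*pi/4)  -I            exp(-I*pi/4)  
  chi_2          1             I               -1            -I              1             I               -1            -I            
  chi_3          1             exp(3*I*pi/4)   -I            exp(I*pi/4)     -1            exp(-I*pi/4)    I             exp(-3*I*pi/4)
  chi_4          1             -1              1             -1              1             -1              1             -1            
  chi_5          1             exp(-3*I*pi/4)  I             exp(-I*pi/4)    -1            exp(I*pi/4)     -I            exp(3*I*pi/4) 
  chi_6          1             -I              -1            I               1             -I              -1            I             
  chi_7          1             exp(-I*pi/4)    -I            exp(-3*I*pi/4)  -1            exp(3*I*pi/4)   I             exp(I*pi/4)   

Spot check: chi_3(2) = zeta_8^(3*2) = zeta_8^6 = -I.

Z/8Z is abelian, so all 8 irreducible complex representations are 1-dimensional. They are given by chi_k(m) = zeta_8^(k*m) for k = 0,...,7. Row orthogonality: sum_m chi_k(m) conj(chi_l(m)) = 8 * [k = l].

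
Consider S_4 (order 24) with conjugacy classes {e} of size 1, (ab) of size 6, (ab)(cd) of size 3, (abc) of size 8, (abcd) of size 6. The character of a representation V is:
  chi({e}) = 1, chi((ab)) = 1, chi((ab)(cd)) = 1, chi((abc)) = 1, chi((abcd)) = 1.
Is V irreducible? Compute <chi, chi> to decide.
Irreducible: <chi, chi> = 1.

Proof sketch: <chi, chi> = (1/|G|) sum_C |C| * |chi(C)|^2 = (1/24)[1*|1|^2 + 6*|1|^2 + 3*|1|^2 + 8*|1|^2 + 6*|1|^2]
  = (1/24)[(1) + (6) + (3) + (8) + (6)] = 24/24 = 1.
A character is irreducible iff <chi, chi> = 1, so this representation is irreducible.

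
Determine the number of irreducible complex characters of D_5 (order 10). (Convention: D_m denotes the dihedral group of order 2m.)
4

Why: The number of irreducible complex representations of a finite group equals its number of conjugacy classes. D_5 has 4 conjugacy classes ((n+3)/2 for n odd), so D_5 (order 10) has exactly 4 irreducible complex representations.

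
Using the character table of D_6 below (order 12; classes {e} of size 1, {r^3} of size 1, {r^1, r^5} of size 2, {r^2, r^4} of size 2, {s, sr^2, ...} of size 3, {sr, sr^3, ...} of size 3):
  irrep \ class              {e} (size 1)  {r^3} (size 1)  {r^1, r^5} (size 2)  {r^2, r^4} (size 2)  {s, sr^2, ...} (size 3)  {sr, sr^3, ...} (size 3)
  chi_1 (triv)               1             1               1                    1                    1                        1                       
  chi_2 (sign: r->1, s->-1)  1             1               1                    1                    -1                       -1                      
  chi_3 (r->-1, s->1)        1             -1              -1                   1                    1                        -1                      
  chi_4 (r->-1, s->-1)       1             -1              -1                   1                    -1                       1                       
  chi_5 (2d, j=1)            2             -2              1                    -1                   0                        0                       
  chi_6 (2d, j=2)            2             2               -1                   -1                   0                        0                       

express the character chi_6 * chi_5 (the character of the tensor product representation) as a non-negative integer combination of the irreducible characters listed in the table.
chi_6 tensor chi_5 = chi_3 + chi_4 + chi_5 (all other irreducibles have multiplicity 0).

Why: The character of a tensor product is the pointwise product (chi_6 * chi_5)(C) = chi_6(C) * chi_5(C):
  {e}: (2)*(2), {r^3}: (2)*(-2), {r^1, r^5}: (-1)*(1), {r^2, r^4}: (-1)*(-1), {s, sr^2, ...}: (0)*(0), {sr, sr^3, ...}: (0)*(0)
so (chi_6 * chi_5) takes values
  {e} -> 4, {r^3} -> -4, {r^1, r^5} -> -1, {r^2, r^4} -> 1, {s, sr^2, ...} -> 0, {sr, sr^3, ...} -> 0.
Now take the inner product of this character with each irreducible chi from the table, <chi_6*chi_5, chi> = (1/12) sum_C |C| (chi_6*chi_5)(C) conj(chi(C)):
  <chi_6*chi_5, chi_1> = (1/12)[1*(4)*conj(1) + 1*(-4)*conj(1) + 2*(-1)*conj(1) + 2*(1)*conj(1) + 3*(0)*conj(1) + 3*(0)*conj(1)]
      = (1/12)[(4) + (-4) + (-2) + (2) + (0) + (0)] = 0/12 = 0
  <chi_6*chi_5, chi_2> = (1/12)[1*(4)*conj(1) + 1*(-4)*conj(1) + 2*(-1)*conj(1) + 2*(1)*conj(1) + 3*(0)*conj(-1) + 3*(0)*conj(-1)]
      = (1/12)[(4) + (-4) + (-2) + (2) + (0) + (0)] = 0/12 = 0
  <chi_6*chi_5, chi_3> = (1/12)[1*(4)*conj(1) + 1*(-4)*conj(-1) + 2*(-1)*conj(-1) + 2*(1)*conj(1) + 3*(0)*conj(1) + 3*(0)*conj(-1)]
      = (1/12)[(4) + (4) + (2) + (2) + (0) + (0)] = 12/12 = 1
  <chi_6*chi_5, chi_4> = (1/12)[1*(4)*conj(1) + 1*(-4)*conj(-1) + 2*(-1)*conj(-1) + 2*(1)*conj(1) + 3*(0)*conj(-1) + 3*(0)*conj(1)]
      = (1/12)[(4) + (4) + (2) + (2) + (0) + (0)] = 12/12 = 1
  <chi_6*chi_5, chi_5> = (1/12)[1*(4)*conj(2) + 1*(-4)*conj(-2) + 2*(-1)*conj(1) + 2*(1)*conj(-1) + 3*(0)*conj(0) + 3*(0)*conj(0)]
      = (1/12)[(8) + (8) + (-2) + (-2) + (0) + (0)] = 12/12 = 1
  <chi_6*chi_5, chi_6> = (1/12)[1*(4)*conj(2) + 1*(-4)*conj(2) + 2*(-1)*conj(-1) + 2*(1)*conj(-1) + 3*(0)*conj(0) + 3*(0)*conj(0)]
      = (1/12)[(8) + (-8) + (2) + (-2) + (0) + (0)] = 0/12 = 0
Hence the multiplicities are chi_3: 1, chi_4: 1, chi_5: 1. Dimension check: dim(chi_6)*dim(chi_5) = 2*2 = 4 and sum (mult * dim) = 1*1 + 1*1 + 1*2 = 4.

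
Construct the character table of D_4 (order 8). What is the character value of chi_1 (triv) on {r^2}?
Conjugacy classes: {e} of size 1, {r^2} of size 1, {r^1, r^3} of size 2, {s, sr^2, ...} of size 2, {sr, sr^3, ...} of size 2.
Character table:
  irrep \ class              {e} (size 1)  {r^2} (size 1)  {r^1, r^3} (size 2)  {s, sr^2, ...} (size 2)  {sr, sr^3, ...} (size 2)
  chi_1 (triv)               1             1               1                    1                        1                       
  chi_2 (sign: r->1, s->-1)  1             1               1                    -1                       -1                      
  chi_3 (r->-1, s->1)        1             1               -1                   1                        -1                      
  chi_4 (r->-1, s->-1)       1             1               -1                   -1                       1                       
  chi_5 (2d, j=1)            2             -2              0                    0                        0                       

Spot check: chi_1 (triv) on {r^2} = 1.

Argument: D_4 has order 2*4 = 8 with 5 conjugacy classes, hence 5 irreducibles. Sum of squared dims 1 + 1 + 1 + 1 + 4 = 8 = |G|. Linear characters come from the abelianisation; the 2-dimensional irreps have character r^k -> 2*cos(2*pi*j*k/4), reflections -> 0.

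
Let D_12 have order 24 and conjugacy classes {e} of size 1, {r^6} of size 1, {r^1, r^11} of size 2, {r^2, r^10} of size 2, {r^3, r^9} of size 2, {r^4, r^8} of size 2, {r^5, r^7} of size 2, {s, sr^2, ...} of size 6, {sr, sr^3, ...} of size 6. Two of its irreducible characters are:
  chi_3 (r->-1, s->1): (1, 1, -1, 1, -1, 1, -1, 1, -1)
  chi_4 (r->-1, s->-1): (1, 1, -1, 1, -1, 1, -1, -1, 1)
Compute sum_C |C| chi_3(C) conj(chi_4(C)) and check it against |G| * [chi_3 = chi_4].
Sum = 0; so <chi_3, chi_4> = 0 (distinct irreducibles are orthogonal).

Why: Compute term by term over conjugacy classes (|C| * chi_3(C) * conj(chi_4(C))):
  1*(1)*conj(1) + 1*(1)*conj(1) + 2*(-1)*conj(-1) + 2*(1)*conj(1) + 2*(-1)*conj(-1) + 2*(1)*conj(1) + 2*(-1)*conj(-1) + 6*(1)*conj(-1) + 6*(-1)*conj(1)
  = (1) + (1) + (2) + (2) + (2) + (2) + (2) + (-6) + (-6)
  = 0.
Dividing by |G| = 24 gives 0/24 = 0, matching the row-orthogonality relation <chi_3, chi_4> = [chi_3 = chi_4].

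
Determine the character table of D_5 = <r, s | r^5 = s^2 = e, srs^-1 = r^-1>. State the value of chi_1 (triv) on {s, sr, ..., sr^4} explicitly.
Conjugacy classes: {e} of size 1, {r^1, r^4} of size 2, {r^2, r^3} of size 2, {s, sr, ..., sr^4} of size 5.
Character table:
  irrep \ class              {e} (size 1)  {r^1, r^4} (size 2)  {r^2, r^3} (size 2)  {s, sr, ..., sr^4} (size 5)
  chi_1 (triv)               1             1                    1                    1                          
  chi_2 (sign: r->1, s->-1)  1             1                    1                    -1                         
  chi_3 (2d, j=1)            2             -1/2 + sqrt(5)/2     -sqrt(5)/2 - 1/2     0                          
  chi_4 (2d, j=2)            2             -sqrt(5)/2 - 1/2     -1/2 + sqrt(5)/2     0                          

Spot check: chi_1 (triv) on {s, sr, ..., sr^4} = 1.

Reasoning: D_5 has order 2*5 = 10 with 4 conjugacy classes, hence 4 irreducibles. Sum of squared dims 1 + 1 + 4 + 4 = 10 = |G|. Linear characters come from the abelianisation; the 2-dimensional irreps have character r^k -> 2*cos(2*pi*j*k/5), reflections -> 0.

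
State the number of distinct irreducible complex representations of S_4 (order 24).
5

Details: The number of irreducible complex representations of a finite group equals its number of conjugacy classes. Conjugacy classes in S_4 correspond to cycle types, i.e. partitions of 4; there are p(4) = 5 of them, so S_4 (order 24) has exactly 5 irreducible complex representations.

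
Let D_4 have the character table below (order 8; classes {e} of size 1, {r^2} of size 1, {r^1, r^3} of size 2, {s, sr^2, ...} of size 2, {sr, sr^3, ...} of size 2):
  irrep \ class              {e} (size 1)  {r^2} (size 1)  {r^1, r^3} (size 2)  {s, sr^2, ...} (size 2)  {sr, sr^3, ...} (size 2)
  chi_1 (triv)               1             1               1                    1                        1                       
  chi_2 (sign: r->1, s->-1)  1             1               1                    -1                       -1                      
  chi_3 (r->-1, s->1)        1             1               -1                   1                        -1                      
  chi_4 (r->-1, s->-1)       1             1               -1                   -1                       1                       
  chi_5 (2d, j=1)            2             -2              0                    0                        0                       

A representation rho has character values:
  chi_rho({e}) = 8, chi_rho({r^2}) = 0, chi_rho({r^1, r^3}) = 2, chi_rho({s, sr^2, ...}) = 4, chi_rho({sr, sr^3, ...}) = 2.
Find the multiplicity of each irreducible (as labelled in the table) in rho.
Multiplicities: chi_1: 3, chi_2: 0, chi_3: 1, chi_4: 0, chi_5: 2.

Explanation: Use <chi_rho, chi> = (1/|G|) sum_C |C| * chi_rho(C) * conj(chi(C)) with |G| = 8 for each irreducible chi in the table:
  <chi_rho, chi_1> = (1/8)[1*(8)*conj(1) + 1*(0)*conj(1) + 2*(2)*conj(1) + 2*(4)*conj(1) + 2*(2)*conj(1)]
      = (1/8)[(8) + (0) + (4) + (8) + (4)] = 24/8 = 3
  <chi_rho, chi_2> = (1/8)[1*(8)*conj(1) + 1*(0)*conj(1) + 2*(2)*conj(1) + 2*(4)*conj(-1) + 2*(2)*conj(-1)]
      = (1/8)[(8) + (0) + (4) + (-8) + (-4)] = 0/8 = 0
  <chi_rho, chi_3> = (1/8)[1*(8)*conj(1) + 1*(0)*conj(1) + 2*(2)*conj(-1) + 2*(4)*conj(1) + 2*(2)*conj(-1)]
      = (1/8)[(8) + (0) + (-4) + (8) + (-4)] = 8/8 = 1
  <chi_rho, chi_4> = (1/8)[1*(8)*conj(1) + 1*(0)*conj(1) + 2*(2)*conj(-1) + 2*(4)*conj(-1) + 2*(2)*conj(1)]
      = (1/8)[(8) + (0) + (-4) + (-8) + (4)] = 0/8 = 0
  <chi_rho, chi_5> = (1/8)[1*(8)*conj(2) + 1*(0)*conj(-2) + 2*(2)*conj(0) + 2*(4)*conj(0) + 2*(2)*conj(0)]
      = (1/8)[(16) + (0) + (0) + (0) + (0)] = 16/8 = 2
Dimension check: dim(rho) = sum (mult * dim) = 3*1 + 0*1 + 1*1 + 0*1 + 2*2 = 8 = chi_rho(e) = 8.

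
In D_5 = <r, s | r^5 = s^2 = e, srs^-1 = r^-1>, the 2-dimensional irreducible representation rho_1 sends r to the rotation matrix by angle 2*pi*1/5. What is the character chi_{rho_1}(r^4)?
chi_{rho_1}(r^4) = 2*cos(2*pi*1*4/5) = -1/2 + sqrt(5)/2

Solution. rho_1(r^4) is rotation by angle 2*pi*1*4/5, whose trace is 2*cos(2*pi*1*4/5) = -1/2 + sqrt(5)/2.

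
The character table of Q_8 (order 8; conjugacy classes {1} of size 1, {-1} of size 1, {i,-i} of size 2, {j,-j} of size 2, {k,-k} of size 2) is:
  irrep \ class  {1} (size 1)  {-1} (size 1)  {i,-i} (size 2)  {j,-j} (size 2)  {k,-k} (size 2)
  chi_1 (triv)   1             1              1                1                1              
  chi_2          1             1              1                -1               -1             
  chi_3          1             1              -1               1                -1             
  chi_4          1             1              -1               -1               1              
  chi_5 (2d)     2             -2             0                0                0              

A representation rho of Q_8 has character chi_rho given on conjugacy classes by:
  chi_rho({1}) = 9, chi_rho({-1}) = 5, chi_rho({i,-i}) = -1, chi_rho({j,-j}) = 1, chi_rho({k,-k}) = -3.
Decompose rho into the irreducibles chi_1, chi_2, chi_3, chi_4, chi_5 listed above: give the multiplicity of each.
Multiplicities: chi_1: 1, chi_2: 2, chi_3: 3, chi_4: 1, chi_5: 1.

Reasoning: Use <chi_rho, chi> = (1/|G|) sum_C |C| * chi_rho(C) * conj(chi(C)) with |G| = 8 for each irreducible chi in the table:
  <chi_rho, chi_1> = (1/8)[1*(9)*conj(1) + 1*(5)*conj(1) + 2*(-1)*conj(1) + 2*(1)*conj(1) + 2*(-3)*conj(1)]
      = (1/8)[(9) + (5) + (-2) + (2) + (-6)] = 8/8 = 1
  <chi_rho, chi_2> = (1/8)[1*(9)*conj(1) + 1*(5)*conj(1) + 2*(-1)*conj(1) + 2*(1)*conj(-1) + 2*(-3)*conj(-1)]
      = (1/8)[(9) + (5) + (-2) + (-2) + (6)] = 16/8 = 2
  <chi_rho, chi_3> = (1/8)[1*(9)*conj(1) + 1*(5)*conj(1) + 2*(-1)*conj(-1) + 2*(1)*conj(1) + 2*(-3)*conj(-1)]
      = (1/8)[(9) + (5) + (2) + (2) + (6)] = 24/8 = 3
  <chi_rho, chi_4> = (1/8)[1*(9)*conj(1) + 1*(5)*conj(1) + 2*(-1)*conj(-1) + 2*(1)*conj(-1) + 2*(-3)*conj(1)]
      = (1/8)[(9) + (5) + (2) + (-2) + (-6)] = 8/8 = 1
  <chi_rho, chi_5> = (1/8)[1*(9)*conj(2) + 1*(5)*conj(-2) + 2*(-1)*conj(0) + 2*(1)*conj(0) + 2*(-3)*conj(0)]
      = (1/8)[(18) + (-10) + (0) + (0) + (0)] = 8/8 = 1
Dimension check: dim(rho) = sum (mult * dim) = 1*1 + 2*1 + 3*1 + 1*1 + 1*2 = 9 = chi_rho(e) = 9.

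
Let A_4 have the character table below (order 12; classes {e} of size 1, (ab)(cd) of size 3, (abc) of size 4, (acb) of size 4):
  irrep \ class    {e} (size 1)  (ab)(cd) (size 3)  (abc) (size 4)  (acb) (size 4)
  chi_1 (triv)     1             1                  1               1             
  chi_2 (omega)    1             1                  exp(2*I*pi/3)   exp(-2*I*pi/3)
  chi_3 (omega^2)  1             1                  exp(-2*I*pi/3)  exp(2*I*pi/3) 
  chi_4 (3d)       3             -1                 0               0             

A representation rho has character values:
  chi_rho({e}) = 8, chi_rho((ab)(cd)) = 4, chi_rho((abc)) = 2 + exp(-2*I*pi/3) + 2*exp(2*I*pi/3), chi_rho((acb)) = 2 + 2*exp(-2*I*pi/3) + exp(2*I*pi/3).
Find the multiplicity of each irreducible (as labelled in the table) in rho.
Multiplicities: chi_1: 2, chi_2: 2, chi_3: 1, chi_4: 1.

Argument: Use <chi_rho, chi> = (1/|G|) sum_C |C| * chi_rho(C) * conj(chi(C)) with |G| = 12 for each irreducible chi in the table:
  <chi_rho, chi_1> = (1/12)[1*(8)*conj(1) + 3*(4)*conj(1) + 4*(2 + exp(-2*I*pi/3) + 2*exp(2*I*pi/3))*conj(1) + 4*(2 + 2*exp(-2*I*pi/3) + exp(2*I*pi/3))*conj(1)]
      = (1/12)[(8) + (12) + (8 + 4*exp(-2*I*pi/3) + 8*exp(2*I*pi/3)) + (8 + 8*exp(-2*I*pi/3) + 4*exp(2*I*pi/3))] = 24/12 = 2
  <chi_rho, chi_2> = (1/12)[1*(8)*conj(1) + 3*(4)*conj(1) + 4*(2 + exp(-2*I*pi/3) + 2*exp(2*I*pi/3))*conj(exp(2*I*pi/3)) + 4*(2 + 2*exp(-2*I*pi/3) + exp(2*I*pi/3))*conj(exp(-2*I*pi/3))]
      = (1/12)[(8) + (12) + (8 + 8*exp(-2*I*pi/3) + 4*exp(2*I*pi/3)) + (8 + 4*exp(-2*I*pi/3) + 8*exp(2*I*pi/3))] = 24/12 = 2
  <chi_rho, chi_3> = (1/12)[1*(8)*conj(1) + 3*(4)*conj(1) + 4*(2 + exp(-2*I*pi/3) + 2*exp(2*I*pi/3))*conj(exp(-2*I*pi/3)) + 4*(2 + 2*exp(-2*I*pi/3) + exp(2*I*pi/3))*conj(exp(2*I*pi/3))]
      = (1/12)[(8) + (12) + (-4) + (-4)] = 12/12 = 1
  <chi_rho, chi_4> = (1/12)[1*(8)*conj(3) + 3*(4)*conj(-1) + 4*(2 + exp(-2*I*pi/3) + 2*exp(2*I*pi/3))*conj(0) + 4*(2 + 2*exp(-2*I*pi/3) + exp(2*I*pi/3))*conj(0)]
      = (1/12)[(24) + (-12) + (0) + (0)] = 12/12 = 1
(Exp terms are combined using exp(i*s)*conj(exp(i*t)) = exp(i*(s-t)), and sums of them are collapsed using the identity that for every m > 1 the m distinct m-th roots of unity sum to 0, e.g. 1 + exp(2*I*pi/3) + exp(-2*I*pi/3) = 0.)
Dimension check: dim(rho) = sum (mult * dim) = 2*1 + 2*1 + 1*1 + 1*3 = 8 = chi_rho(e) = 8.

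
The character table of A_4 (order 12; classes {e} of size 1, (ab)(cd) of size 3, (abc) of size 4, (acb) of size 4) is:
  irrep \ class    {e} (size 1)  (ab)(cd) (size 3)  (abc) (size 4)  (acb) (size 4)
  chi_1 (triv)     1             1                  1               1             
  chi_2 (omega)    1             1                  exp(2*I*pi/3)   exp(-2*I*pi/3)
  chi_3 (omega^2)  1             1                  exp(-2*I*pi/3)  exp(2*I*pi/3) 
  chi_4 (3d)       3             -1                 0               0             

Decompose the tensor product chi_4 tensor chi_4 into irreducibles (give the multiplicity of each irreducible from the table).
chi_4 tensor chi_4 = chi_1 + chi_2 + chi_3 + 2*chi_4 (all other irreducibles have multiplicity 0).

Justification: The character of a tensor product is the pointwise product (chi_4 * chi_4)(C) = chi_4(C) * chi_4(C):
  {e}: (3)*(3), (ab)(cd): (-1)*(-1), (abc): (0)*(0), (acb): (0)*(0)
so (chi_4 * chi_4) takes values
  {e} -> 9, (ab)(cd) -> 1, (abc) -> 0, (acb) -> 0.
Now take the inner product of this character with each irreducible chi from the table, <chi_4*chi_4, chi> = (1/12) sum_C |C| (chi_4*chi_4)(C) conj(chi(C)):
  <chi_4*chi_4, chi_1> = (1/12)[1*(9)*conj(1) + 3*(1)*conj(1) + 4*(0)*conj(1) + 4*(0)*conj(1)]
      = (1/12)[(9) + (3) + (0) + (0)] = 12/12 = 1
  <chi_4*chi_4, chi_2> = (1/12)[1*(9)*conj(1) + 3*(1)*conj(1) + 4*(0)*conj(exp(2*I*pi/3)) + 4*(0)*conj(exp(-2*I*pi/3))]
      = (1/12)[(9) + (3) + (0) + (0)] = 12/12 = 1
  <chi_4*chi_4, chi_3> = (1/12)[1*(9)*conj(1) + 3*(1)*conj(1) + 4*(0)*conj(exp(-2*I*pi/3)) + 4*(0)*conj(exp(2*I*pi/3))]
      = (1/12)[(9) + (3) + (0) + (0)] = 12/12 = 1
  <chi_4*chi_4, chi_4> = (1/12)[1*(9)*conj(3) + 3*(1)*conj(-1) + 4*(0)*conj(0) + 4*(0)*conj(0)]
      = (1/12)[(27) + (-3) + (0) + (0)] = 24/12 = 2
(Exp terms are combined using exp(i*s)*conj(exp(i*t)) = exp(i*(s-t)), and sums of them are collapsed using the identity that for every m > 1 the m distinct m-th roots of unity sum to 0, e.g. 1 + exp(2*I*pi/3) + exp(-2*I*pi/3) = 0.)
Hence the multiplicities are chi_1: 1, chi_2: 1, chi_3: 1, chi_4: 2. Dimension check: dim(chi_4)*dim(chi_4) = 3*3 = 9 and sum (mult * dim) = 1*1 + 1*1 + 1*1 + 2*3 = 9.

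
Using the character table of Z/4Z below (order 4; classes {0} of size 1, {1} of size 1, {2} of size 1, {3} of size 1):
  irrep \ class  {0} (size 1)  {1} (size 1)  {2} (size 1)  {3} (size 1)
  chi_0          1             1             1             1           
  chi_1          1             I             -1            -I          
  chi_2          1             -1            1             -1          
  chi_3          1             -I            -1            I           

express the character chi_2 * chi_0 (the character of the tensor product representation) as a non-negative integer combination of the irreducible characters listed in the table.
chi_2 tensor chi_0 = chi_2 (all other irreducibles have multiplicity 0).

Why: The character of a tensor product is the pointwise product (chi_2 * chi_0)(C) = chi_2(C) * chi_0(C):
  {0}: (1)*(1), {1}: (-1)*(1), {2}: (1)*(1), {3}: (-1)*(1)
so (chi_2 * chi_0) takes values
  {0} -> 1, {1} -> -1, {2} -> 1, {3} -> -1.
Now take the inner product of this character with each irreducible chi from the table, <chi_2*chi_0, chi> = (1/4) sum_C |C| (chi_2*chi_0)(C) conj(chi(C)):
  <chi_2*chi_0, chi_0> = (1/4)[1*(1)*conj(1) + 1*(-1)*conj(1) + 1*(1)*conj(1) + 1*(-1)*conj(1)]
      = (1/4)[(1) + (-1) + (1) + (-1)] = 0/4 = 0
  <chi_2*chi_0, chi_1> = (1/4)[1*(1)*conj(1) + 1*(-1)*conj(I) + 1*(1)*conj(-1) + 1*(-1)*conj(-I)]
      = (1/4)[(1) + (I) + (-1) + (-I)] = 0/4 = 0
  <chi_2*chi_0, chi_2> = (1/4)[1*(1)*conj(1) + 1*(-1)*conj(-1) + 1*(1)*conj(1) + 1*(-1)*conj(-1)]
      = (1/4)[(1) + (1) + (1) + (1)] = 4/4 = 1
  <chi_2*chi_0, chi_3> = (1/4)[1*(1)*conj(1) + 1*(-1)*conj(-I) + 1*(1)*conj(-1) + 1*(-1)*conj(I)]
      = (1/4)[(1) + (-I) + (-1) + (I)] = 0/4 = 0
(Exp terms are combined using exp(i*s)*conj(exp(i*t)) = exp(i*(s-t)), and sums of them are collapsed using the identity that for every m > 1 the m distinct m-th roots of unity sum to 0, e.g. 1 + exp(2*I*pi/3) + exp(-2*I*pi/3) = 0.)
Hence the multiplicities are chi_2: 1. Dimension check: dim(chi_2)*dim(chi_0) = 1*1 = 1 and sum (mult * dim) = 1*1 = 1.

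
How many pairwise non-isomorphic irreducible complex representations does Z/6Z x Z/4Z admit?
24

Details: The number of irreducible complex representations of a finite group equals its number of conjugacy classes. Z/6Z x Z/4Z is abelian of order 24, so every element is its own conjugacy class: 24 classes, so Z/6Z x Z/4Z (order 24) has exactly 24 irreducible complex representations.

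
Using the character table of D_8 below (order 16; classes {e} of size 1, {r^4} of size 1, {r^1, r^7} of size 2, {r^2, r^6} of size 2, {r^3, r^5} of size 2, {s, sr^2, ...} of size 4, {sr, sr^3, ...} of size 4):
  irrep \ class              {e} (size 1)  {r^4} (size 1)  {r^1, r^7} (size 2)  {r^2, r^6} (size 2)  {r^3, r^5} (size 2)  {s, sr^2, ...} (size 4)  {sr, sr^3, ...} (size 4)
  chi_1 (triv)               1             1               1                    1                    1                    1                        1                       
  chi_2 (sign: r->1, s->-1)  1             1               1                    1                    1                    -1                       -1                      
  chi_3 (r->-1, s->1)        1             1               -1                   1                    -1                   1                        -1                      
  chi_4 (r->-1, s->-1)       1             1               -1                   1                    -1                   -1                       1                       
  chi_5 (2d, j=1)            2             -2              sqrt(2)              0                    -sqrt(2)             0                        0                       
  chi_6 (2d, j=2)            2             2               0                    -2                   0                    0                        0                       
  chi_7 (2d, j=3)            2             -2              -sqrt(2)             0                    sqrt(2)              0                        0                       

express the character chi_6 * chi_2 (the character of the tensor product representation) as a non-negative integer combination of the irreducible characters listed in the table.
chi_6 tensor chi_2 = chi_6 (all other irreducibles have multiplicity 0).

Solution. The character of a tensor product is the pointwise product (chi_6 * chi_2)(C) = chi_6(C) * chi_2(C):
  {e}: (2)*(1), {r^4}: (2)*(1), {r^1, r^7}: (0)*(1), {r^2, r^6}: (-2)*(1), {r^3, r^5}: (0)*(1), {s, sr^2, ...}: (0)*(-1), {sr, sr^3, ...}: (0)*(-1)
so (chi_6 * chi_2) takes values
  {e} -> 2, {r^4} -> 2, {r^1, r^7} -> 0, {r^2, r^6} -> -2, {r^3, r^5} -> 0, {s, sr^2, ...} -> 0, {sr, sr^3, ...} -> 0.
Now take the inner product of this character with each irreducible chi from the table, <chi_6*chi_2, chi> = (1/16) sum_C |C| (chi_6*chi_2)(C) conj(chi(C)):
  <chi_6*chi_2, chi_1> = (1/16)[1*(2)*conj(1) + 1*(2)*conj(1) + 2*(0)*conj(1) + 2*(-2)*conj(1) + 2*(0)*conj(1) + 4*(0)*conj(1) + 4*(0)*conj(1)]
      = (1/16)[(2) + (2) + (0) + (-4) + (0) + (0) + (0)] = 0/16 = 0
  <chi_6*chi_2, chi_2> = (1/16)[1*(2)*conj(1) + 1*(2)*conj(1) + 2*(0)*conj(1) + 2*(-2)*conj(1) + 2*(0)*conj(1) + 4*(0)*conj(-1) + 4*(0)*conj(-1)]
      = (1/16)[(2) + (2) + (0) + (-4) + (0) + (0) + (0)] = 0/16 = 0
  <chi_6*chi_2, chi_3> = (1/16)[1*(2)*conj(1) + 1*(2)*conj(1) + 2*(0)*conj(-1) + 2*(-2)*conj(1) + 2*(0)*conj(-1) + 4*(0)*conj(1) + 4*(0)*conj(-1)]
      = (1/16)[(2) + (2) + (0) + (-4) + (0) + (0) + (0)] = 0/16 = 0
  <chi_6*chi_2, chi_4> = (1/16)[1*(2)*conj(1) + 1*(2)*conj(1) + 2*(0)*conj(-1) + 2*(-2)*conj(1) + 2*(0)*conj(-1) + 4*(0)*conj(-1) + 4*(0)*conj(1)]
      = (1/16)[(2) + (2) + (0) + (-4) + (0) + (0) + (0)] = 0/16 = 0
  <chi_6*chi_2, chi_5> = (1/16)[1*(2)*conj(2) + 1*(2)*conj(-2) + 2*(0)*conj(sqrt(2)) + 2*(-2)*conj(0) + 2*(0)*conj(-sqrt(2)) + 4*(0)*conj(0) + 4*(0)*conj(0)]
      = (1/16)[(4) + (-4) + (0) + (0) + (0) + (0) + (0)] = 0/16 = 0
  <chi_6*chi_2, chi_6> = (1/16)[1*(2)*conj(2) + 1*(2)*conj(2) + 2*(0)*conj(0) + 2*(-2)*conj(-2) + 2*(0)*conj(0) + 4*(0)*conj(0) + 4*(0)*conj(0)]
      = (1/16)[(4) + (4) + (0) + (8) + (0) + (0) + (0)] = 16/16 = 1
  <chi_6*chi_2, chi_7> = (1/16)[1*(2)*conj(2) + 1*(2)*conj(-2) + 2*(0)*conj(-sqrt(2)) + 2*(-2)*conj(0) + 2*(0)*conj(sqrt(2)) + 4*(0)*conj(0) + 4*(0)*conj(0)]
      = (1/16)[(4) + (-4) + (0) + (0) + (0) + (0) + (0)] = 0/16 = 0
Hence the multiplicities are chi_6: 1. Dimension check: dim(chi_6)*dim(chi_2) = 2*1 = 2 and sum (mult * dim) = 1*2 = 2.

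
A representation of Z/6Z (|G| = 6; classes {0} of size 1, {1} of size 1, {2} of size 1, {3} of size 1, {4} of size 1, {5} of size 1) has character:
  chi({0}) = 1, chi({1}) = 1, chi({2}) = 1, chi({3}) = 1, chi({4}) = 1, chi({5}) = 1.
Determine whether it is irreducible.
Irreducible: <chi, chi> = 1.

Justification: <chi, chi> = (1/|G|) sum_C |C| * |chi(C)|^2 = (1/6)[1*|1|^2 + 1*|1|^2 + 1*|1|^2 + 1*|1|^2 + 1*|1|^2 + 1*|1|^2]
  = (1/6)[(1) + (1) + (1) + (1) + (1) + (1)] = 6/6 = 1.
(Exp terms are combined using exp(i*s)*conj(exp(i*t)) = exp(i*(s-t)), and sums of them are collapsed using the identity that for every m > 1 the m distinct m-th roots of unity sum to 0, e.g. 1 + exp(2*I*pi/3) + exp(-2*I*pi/3) = 0.)
A character is irreducible iff <chi, chi> = 1, so this representation is irreducible.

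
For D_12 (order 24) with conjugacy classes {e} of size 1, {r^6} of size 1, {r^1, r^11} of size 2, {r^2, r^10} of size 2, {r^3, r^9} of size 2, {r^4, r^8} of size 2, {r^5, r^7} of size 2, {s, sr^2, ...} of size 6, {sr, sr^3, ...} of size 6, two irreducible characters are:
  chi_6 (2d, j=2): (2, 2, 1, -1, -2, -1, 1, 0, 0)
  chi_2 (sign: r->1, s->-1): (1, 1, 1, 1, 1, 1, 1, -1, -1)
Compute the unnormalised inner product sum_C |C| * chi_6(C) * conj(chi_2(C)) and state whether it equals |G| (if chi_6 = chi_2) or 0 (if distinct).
Sum = 0; so <chi_6, chi_2> = 0 (distinct irreducibles are orthogonal).

Justification: Compute term by term over conjugacy classes (|C| * chi_6(C) * conj(chi_2(C))):
  1*(2)*conj(1) + 1*(2)*conj(1) + 2*(1)*conj(1) + 2*(-1)*conj(1) + 2*(-2)*conj(1) + 2*(-1)*conj(1) + 2*(1)*conj(1) + 6*(0)*conj(-1) + 6*(0)*conj(-1)
  = (2) + (2) + (2) + (-2) + (-4) + (-2) + (2) + (0) + (0)
  = 0.
Dividing by |G| = 24 gives 0/24 = 0, matching the row-orthogonality relation <chi_6, chi_2> = [chi_6 = chi_2].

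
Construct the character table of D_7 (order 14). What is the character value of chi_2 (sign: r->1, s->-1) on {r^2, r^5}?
Conjugacy classes: {e} of size 1, {r^1, r^6} of size 2, {r^2, r^5} of size 2, {r^3, r^4} of size 2, {s, sr, ..., sr^6} of size 7.
Character table:
  irrep \ class              {e} (size 1)  {r^1, r^6} (size 2)  {r^2, r^5} (size 2)  {r^3, r^4} (size 2)  {s, sr, ..., sr^6} (size 7)
  chi_1 (triv)               1             1                    1                    1                    1                          
  chi_2 (sign: r->1, s->-1)  1             1                    1                    1                    -1                         
  chi_3 (2d, j=1)            2             2*cos(2*pi/7)        -2*cos(3*pi/7)       -2*cos(pi/7)         0                          
  chi_4 (2d, j=2)            2             -2*cos(3*pi/7)       -2*cos(pi/7)         2*cos(2*pi/7)        0                          
  chi_5 (2d, j=3)            2             -2*cos(pi/7)         2*cos(2*pi/7)        -2*cos(3*pi/7)       0                          

Spot check: chi_2 (sign: r->1, s->-1) on {r^2, r^5} = 1.

Details: D_7 has order 2*7 = 14 with 5 conjugacy classes, hence 5 irreducibles. Sum of squared dims 1 + 1 + 4 + 4 + 4 = 14 = |G|. Linear characters come from the abelianisation; the 2-dimensional irreps have character r^k -> 2*cos(2*pi*j*k/7), reflections -> 0.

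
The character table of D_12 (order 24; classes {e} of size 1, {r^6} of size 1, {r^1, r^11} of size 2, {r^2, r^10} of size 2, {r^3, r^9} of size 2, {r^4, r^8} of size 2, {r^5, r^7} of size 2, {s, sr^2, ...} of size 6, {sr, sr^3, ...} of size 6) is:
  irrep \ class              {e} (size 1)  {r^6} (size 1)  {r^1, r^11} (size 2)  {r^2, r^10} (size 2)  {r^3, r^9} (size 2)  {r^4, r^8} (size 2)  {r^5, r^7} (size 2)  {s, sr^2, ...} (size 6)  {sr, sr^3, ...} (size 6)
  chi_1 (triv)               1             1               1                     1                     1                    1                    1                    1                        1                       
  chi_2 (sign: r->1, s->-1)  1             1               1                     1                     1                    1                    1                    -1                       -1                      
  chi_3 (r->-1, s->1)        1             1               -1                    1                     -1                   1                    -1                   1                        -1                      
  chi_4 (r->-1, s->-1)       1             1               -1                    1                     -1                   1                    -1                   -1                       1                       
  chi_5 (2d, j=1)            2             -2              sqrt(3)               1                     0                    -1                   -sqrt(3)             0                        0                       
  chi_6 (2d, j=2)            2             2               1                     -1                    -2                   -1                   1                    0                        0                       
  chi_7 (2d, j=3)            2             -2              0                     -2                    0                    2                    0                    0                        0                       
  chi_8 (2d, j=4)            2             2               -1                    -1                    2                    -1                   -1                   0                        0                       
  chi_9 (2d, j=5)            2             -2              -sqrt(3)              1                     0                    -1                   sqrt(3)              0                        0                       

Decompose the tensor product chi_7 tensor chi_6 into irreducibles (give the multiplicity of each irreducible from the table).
chi_7 tensor chi_6 = chi_5 + chi_9 (all other irreducibles have multiplicity 0).

Reasoning: The character of a tensor product is the pointwise product (chi_7 * chi_6)(C) = chi_7(C) * chi_6(C):
  {e}: (2)*(2), {r^6}: (-2)*(2), {r^1, r^11}: (0)*(1), {r^2, r^10}: (-2)*(-1), {r^3, r^9}: (0)*(-2), {r^4, r^8}: (2)*(-1), {r^5, r^7}: (0)*(1), {s, sr^2, ...}: (0)*(0), {sr, sr^3, ...}: (0)*(0)
so (chi_7 * chi_6) takes values
  {e} -> 4, {r^6} -> -4, {r^1, r^11} -> 0, {r^2, r^10} -> 2, {r^3, r^9} -> 0, {r^4, r^8} -> -2, {r^5, r^7} -> 0, {s, sr^2, ...} -> 0, {sr, sr^3, ...} -> 0.
Now take the inner product of this character with each irreducible chi from the table, <chi_7*chi_6, chi> = (1/24) sum_C |C| (chi_7*chi_6)(C) conj(chi(C)):
  <chi_7*chi_6, chi_1> = (1/24)[1*(4)*conj(1) + 1*(-4)*conj(1) + 2*(0)*conj(1) + 2*(2)*conj(1) + 2*(0)*conj(1) + 2*(-2)*conj(1) + 2*(0)*conj(1) + 6*(0)*conj(1) + 6*(0)*conj(1)]
      = (1/24)[(4) + (-4) + (0) + (4) + (0) + (-4) + (0) + (0) + (0)] = 0/24 = 0
  <chi_7*chi_6, chi_2> = (1/24)[1*(4)*conj(1) + 1*(-4)*conj(1) + 2*(0)*conj(1) + 2*(2)*conj(1) + 2*(0)*conj(1) + 2*(-2)*conj(1) + 2*(0)*conj(1) + 6*(0)*conj(-1) + 6*(0)*conj(-1)]
      = (1/24)[(4) + (-4) + (0) + (4) + (0) + (-4) + (0) + (0) + (0)] = 0/24 = 0
  <chi_7*chi_6, chi_3> = (1/24)[1*(4)*conj(1) + 1*(-4)*conj(1) + 2*(0)*conj(-1) + 2*(2)*conj(1) + 2*(0)*conj(-1) + 2*(-2)*conj(1) + 2*(0)*conj(-1) + 6*(0)*conj(1) + 6*(0)*conj(-1)]
      = (1/24)[(4) + (-4) + (0) + (4) + (0) + (-4) + (0) + (0) + (0)] = 0/24 = 0
  <chi_7*chi_6, chi_4> = (1/24)[1*(4)*conj(1) + 1*(-4)*conj(1) + 2*(0)*conj(-1) + 2*(2)*conj(1) + 2*(0)*conj(-1) + 2*(-2)*conj(1) + 2*(0)*conj(-1) + 6*(0)*conj(-1) + 6*(0)*conj(1)]
      = (1/24)[(4) + (-4) + (0) + (4) + (0) + (-4) + (0) + (0) + (0)] = 0/24 = 0
  <chi_7*chi_6, chi_5> = (1/24)[1*(4)*conj(2) + 1*(-4)*conj(-2) + 2*(0)*conj(sqrt(3)) + 2*(2)*conj(1) + 2*(0)*conj(0) + 2*(-2)*conj(-1) + 2*(0)*conj(-sqrt(3)) + 6*(0)*conj(0) + 6*(0)*conj(0)]
      = (1/24)[(8) + (8) + (0) + (4) + (0) + (4) + (0) + (0) + (0)] = 24/24 = 1
  <chi_7*chi_6, chi_6> = (1/24)[1*(4)*conj(2) + 1*(-4)*conj(2) + 2*(0)*conj(1) + 2*(2)*conj(-1) + 2*(0)*conj(-2) + 2*(-2)*conj(-1) + 2*(0)*conj(1) + 6*(0)*conj(0) + 6*(0)*conj(0)]
      = (1/24)[(8) + (-8) + (0) + (-4) + (0) + (4) + (0) + (0) + (0)] = 0/24 = 0
  <chi_7*chi_6, chi_7> = (1/24)[1*(4)*conj(2) + 1*(-4)*conj(-2) + 2*(0)*conj(0) + 2*(2)*conj(-2) + 2*(0)*conj(0) + 2*(-2)*conj(2) + 2*(0)*conj(0) + 6*(0)*conj(0) + 6*(0)*conj(0)]
      = (1/24)[(8) + (8) + (0) + (-8) + (0) + (-8) + (0) + (0) + (0)] = 0/24 = 0
  <chi_7*chi_6, chi_8> = (1/24)[1*(4)*conj(2) + 1*(-4)*conj(2) + 2*(0)*conj(-1) + 2*(2)*conj(-1) + 2*(0)*conj(2) + 2*(-2)*conj(-1) + 2*(0)*conj(-1) + 6*(0)*conj(0) + 6*(0)*conj(0)]
      = (1/24)[(8) + (-8) + (0) + (-4) + (0) + (4) + (0) + (0) + (0)] = 0/24 = 0
  <chi_7*chi_6, chi_9> = (1/24)[1*(4)*conj(2) + 1*(-4)*conj(-2) + 2*(0)*conj(-sqrt(3)) + 2*(2)*conj(1) + 2*(0)*conj(0) + 2*(-2)*conj(-1) + 2*(0)*conj(sqrt(3)) + 6*(0)*conj(0) + 6*(0)*conj(0)]
      = (1/24)[(8) + (8) + (0) + (4) + (0) + (4) + (0) + (0) + (0)] = 24/24 = 1
Hence the multiplicities are chi_5: 1, chi_9: 1. Dimension check: dim(chi_7)*dim(chi_6) = 2*2 = 4 and sum (mult * dim) = 1*2 + 1*2 = 4.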